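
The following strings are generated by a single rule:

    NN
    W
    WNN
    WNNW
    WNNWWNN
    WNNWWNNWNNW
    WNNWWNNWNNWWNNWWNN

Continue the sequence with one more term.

This is a Fibonacci-style word recurrence s(k) = s(k−1)·s(k−2): e.g. W·NN = WNN.
The next term joins WNNWWNNWNNWWNNWWNN and WNNWWNNWNNW.

WNNWWNNWNNWWNNWWNNWNNWWNNWNNW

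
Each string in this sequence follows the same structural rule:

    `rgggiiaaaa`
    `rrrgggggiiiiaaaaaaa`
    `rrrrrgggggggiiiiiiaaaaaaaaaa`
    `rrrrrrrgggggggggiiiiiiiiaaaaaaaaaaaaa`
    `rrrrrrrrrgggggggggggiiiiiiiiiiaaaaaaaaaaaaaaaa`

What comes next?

Reading off run lengths: r runs 1, 3, 5, 7, 9; g runs 3, 5, 7, 9, 11; i runs 2, 4, 6, 8, 10; a runs 4, 7, 10, 13, 16 — each is linear in n (n = 1, 2, …).
At n = 6 the blocks have lengths 11, 13, 12, 19.

rrrrrrrrrrrgggggggggggggiiiiiiiiiiiiaaaaaaaaaaaaaaaaaaa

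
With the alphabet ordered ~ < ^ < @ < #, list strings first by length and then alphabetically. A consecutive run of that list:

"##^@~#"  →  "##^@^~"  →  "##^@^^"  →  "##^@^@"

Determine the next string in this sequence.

##^@^#

Treat ##^@^@ as a base-4 numeral over the given alphabet and add one, carrying through any trailing #'s.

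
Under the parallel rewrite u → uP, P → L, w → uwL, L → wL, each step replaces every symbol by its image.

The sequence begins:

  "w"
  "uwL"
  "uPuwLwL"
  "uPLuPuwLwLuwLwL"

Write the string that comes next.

φ(uPLuPuwLwLuwLwL) expands symbol-by-symbol to uP L wL uP L uP uwL wL uwL wL uP uwL wL uwL wL; joining the 15 pieces gives the next term.

uPLwLuPLuPuwLwLuwLwLuPuwLwLuwLwL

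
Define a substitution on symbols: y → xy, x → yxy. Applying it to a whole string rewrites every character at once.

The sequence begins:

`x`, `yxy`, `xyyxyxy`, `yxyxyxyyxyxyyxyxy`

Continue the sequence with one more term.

φ(yxyxyxyyxyxyyxyxy) expands symbol-by-symbol to xy yxy xy yxy xy yxy xy xy yxy xy yxy xy xy yxy xy yxy xy; joining the 17 pieces gives the next term.

xyyxyxyyxyxyyxyxyxyyxyxyyxyxyxyyxyxyyxyxy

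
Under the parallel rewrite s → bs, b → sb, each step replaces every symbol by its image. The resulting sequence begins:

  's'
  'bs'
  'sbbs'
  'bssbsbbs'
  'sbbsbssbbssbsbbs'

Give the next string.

bssbsbbssbbsbssbsbbsbssbbssbsbbs

Applying the rule to each of the 16 symbols of sbbsbssbbssbsbbs gives the pieces bs sb sb bs sb bs bs sb sb bs bs sb bs sb sb bs, which concatenate to the answer.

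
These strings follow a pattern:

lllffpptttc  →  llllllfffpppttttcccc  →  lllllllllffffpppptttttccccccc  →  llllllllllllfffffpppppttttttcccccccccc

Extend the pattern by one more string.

Term n consists of 3n l's, followed by n+1 f's, followed by n+1 p's, followed by n+2 t's, followed by 3n-2 c's (n = 1, 2, …).
At n = 5 the blocks have lengths 15, 6, 6, 7, 13.

lllllllllllllllffffffpppppptttttttccccccccccccc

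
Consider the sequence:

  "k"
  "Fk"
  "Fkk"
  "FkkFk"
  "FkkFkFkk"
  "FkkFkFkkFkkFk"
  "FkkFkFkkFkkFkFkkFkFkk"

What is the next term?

This is a Fibonacci-style word recurrence s(k) = s(k−1)·s(k−2): e.g. Fk·k = Fkk.
So term 8 is FkkFkFkkFkkFkFkkFkFkk·FkkFkFkkFkkFk.

FkkFkFkkFkkFkFkkFkFkkFkkFkFkkFkkFk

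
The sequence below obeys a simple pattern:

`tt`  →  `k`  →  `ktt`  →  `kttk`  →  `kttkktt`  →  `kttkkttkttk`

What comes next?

kttkkttkttkkttkktt

Each term (from the third on) is the previous term followed by the one before it: term 3 = k·tt = ktt.
The next term joins kttkkttkttk and kttkktt.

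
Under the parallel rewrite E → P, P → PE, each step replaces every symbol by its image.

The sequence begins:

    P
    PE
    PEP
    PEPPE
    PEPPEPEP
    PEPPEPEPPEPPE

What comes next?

Applying the rule to each of the 13 symbols of PEPPEPEPPEPPE gives the pieces PE P PE PE P PE P PE PE P PE PE P, which concatenate to the answer.

PEPPEPEPPEPPEPEPPEPEP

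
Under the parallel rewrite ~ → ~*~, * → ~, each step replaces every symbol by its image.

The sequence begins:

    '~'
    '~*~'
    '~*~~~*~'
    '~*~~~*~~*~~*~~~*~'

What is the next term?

~*~~~*~~*~~*~~~*~~*~~~*~~*~~~*~~*~~*~~~*~

Applying the rule to each of the 17 symbols of ~*~~~*~~*~~*~~~*~ gives the pieces ~*~ ~ ~*~ ~*~ ~*~ ~ ~*~ ~*~ ~ ~*~ ~*~ ~ ~*~ ~*~ ~*~ ~ ~*~, which concatenate to the answer.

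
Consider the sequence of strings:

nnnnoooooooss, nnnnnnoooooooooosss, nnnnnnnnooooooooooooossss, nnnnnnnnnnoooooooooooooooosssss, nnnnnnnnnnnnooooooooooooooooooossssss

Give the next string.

nnnnnnnnnnnnnnoooooooooooooooooooooosssssss

Term n consists of 2n n's, followed by 3n+1 o's, followed by n s's, where the shown terms are n = 2, 3, 4, 5, 6.
Setting n = 7 gives 14, 22, 7 characters in each block.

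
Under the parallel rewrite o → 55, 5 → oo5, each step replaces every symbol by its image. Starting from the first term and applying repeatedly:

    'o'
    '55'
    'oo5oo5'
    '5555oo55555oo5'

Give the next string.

φ(5555oo55555oo5) expands symbol-by-symbol to oo5 oo5 oo5 oo5 55 55 oo5 oo5 oo5 oo5 oo5 55 55 oo5; joining the 14 pieces gives the next term.

oo5oo5oo5oo55555oo5oo5oo5oo5oo55555oo5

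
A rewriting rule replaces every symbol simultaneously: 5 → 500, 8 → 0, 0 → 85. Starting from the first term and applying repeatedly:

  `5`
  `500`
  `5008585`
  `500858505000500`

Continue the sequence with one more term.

Rewriting the 15 symbols of 500858505000500 one by one yields 500 85 85 0 500 0 500 85 500 85 85 85 500 85 85; concatenated:

500858505000500855008585855008585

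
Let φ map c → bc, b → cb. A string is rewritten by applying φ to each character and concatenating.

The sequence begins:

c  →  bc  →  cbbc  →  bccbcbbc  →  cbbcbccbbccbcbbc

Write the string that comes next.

bccbcbbccbbcbccbcbbcbccbbccbcbbc

Applying the rule to each of the 16 symbols of cbbcbccbbccbcbbc gives the pieces bc cb cb bc cb bc bc cb cb bc bc cb bc cb cb bc, which concatenate to the answer.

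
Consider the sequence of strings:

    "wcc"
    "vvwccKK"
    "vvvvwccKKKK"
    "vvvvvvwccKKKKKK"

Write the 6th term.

Each term wraps the previous one in vv on the left and KK on the right.
From vvvvvvwccKKKKKK, 2 further steps: vvvvvvwccKKKKKK → vvvvvvvvwccKKKKKKKK → (answer).

vvvvvvvvvvwccKKKKKKKKKK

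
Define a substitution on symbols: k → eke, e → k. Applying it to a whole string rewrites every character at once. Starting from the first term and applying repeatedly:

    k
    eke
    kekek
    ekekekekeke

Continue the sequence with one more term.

Expanding ekekekekeke: e→k, k→eke, e→k, k→eke, e→k, k→eke, e→k, k→eke, e→k, k→eke, e→k. Concatenated: k eke k eke k eke k eke k eke k.

kekekekekekekekekekek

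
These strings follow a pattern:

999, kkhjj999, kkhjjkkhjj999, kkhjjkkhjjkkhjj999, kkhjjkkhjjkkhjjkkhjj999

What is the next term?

Each term is the previous one with kkhjj prepended.
Applying this once more to kkhjjkkhjjkkhjjkkhjj999:

kkhjjkkhjjkkhjjkkhjjkkhjj999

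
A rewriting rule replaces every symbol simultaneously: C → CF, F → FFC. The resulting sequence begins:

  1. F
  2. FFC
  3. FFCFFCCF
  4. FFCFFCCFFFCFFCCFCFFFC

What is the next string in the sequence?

Rewriting the 21 symbols of FFCFFCCFFFCFFCCFCFFFC one by one yields FFC FFC CF FFC FFC CF CF FFC FFC FFC CF FFC FFC CF CF FFC CF FFC FFC FFC CF; concatenated:

FFCFFCCFFFCFFCCFCFFFCFFCFFCCFFFCFFCCFCFFFCCFFFCFFCFFCCF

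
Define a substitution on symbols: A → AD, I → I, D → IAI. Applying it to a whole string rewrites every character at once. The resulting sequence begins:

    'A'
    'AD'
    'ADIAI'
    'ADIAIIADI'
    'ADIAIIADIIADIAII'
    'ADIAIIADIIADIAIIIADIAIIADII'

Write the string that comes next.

ADIAIIADIIADIAIIIADIAIIADIIIADIAIIADIIADIAIII

Replace each of the 27 characters of ADIAIIADIIADIAIIIADIAIIADII in place — AD IAI I AD I I AD IAI I I AD IAI I AD I I I AD IAI I AD I I AD IAI I I — and concatenate.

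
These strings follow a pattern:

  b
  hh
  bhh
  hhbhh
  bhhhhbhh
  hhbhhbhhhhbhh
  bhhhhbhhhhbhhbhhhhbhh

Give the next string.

This is a Fibonacci-style word recurrence s(k) = s(k−2)·s(k−1): e.g. b·hh = bhh.
So term 8 is hhbhhbhhhhbhh·bhhhhbhhhhbhhbhhhhbhh.

hhbhhbhhhhbhhbhhhhbhhhhbhhbhhhhbhh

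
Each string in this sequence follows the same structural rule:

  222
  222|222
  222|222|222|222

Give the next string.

222|222|222|222|222|222|222|222

Each string is two copies of the previous one joined by '|'.
One more doubling of 222|222|222|222 gives the answer.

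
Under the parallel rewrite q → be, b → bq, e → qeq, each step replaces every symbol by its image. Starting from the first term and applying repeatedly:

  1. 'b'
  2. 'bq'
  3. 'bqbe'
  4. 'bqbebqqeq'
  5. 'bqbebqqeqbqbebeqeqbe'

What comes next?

Replace each of the 20 characters of bqbebqqeqbqbebeqeqbe in place — bq be bq qeq bq be be qeq be bq be bq qeq bq qeq be qeq be bq qeq — and concatenate.

bqbebqqeqbqbebeqeqbebqbebqqeqbqqeqbeqeqbebqqeq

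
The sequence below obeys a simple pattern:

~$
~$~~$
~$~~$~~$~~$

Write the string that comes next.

~$~~$~~$~~$~~$~~$~~$~~$

s(k+1) = s(k)·~·s(k) — each term doubles the last with '~' between the halves.
One more doubling of ~$~~$~~$~~$ gives the answer.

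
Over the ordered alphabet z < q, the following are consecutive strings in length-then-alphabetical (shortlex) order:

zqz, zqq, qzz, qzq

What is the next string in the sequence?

qqz

Find the rightmost character of qzq below q, bump it to the next letter, and reset everything to its right to z.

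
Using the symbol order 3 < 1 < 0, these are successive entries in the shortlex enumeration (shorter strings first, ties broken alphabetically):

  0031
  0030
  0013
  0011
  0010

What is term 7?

0001

Continuing the enumeration 2 steps past 0010: 0010 → 0003 → (answer).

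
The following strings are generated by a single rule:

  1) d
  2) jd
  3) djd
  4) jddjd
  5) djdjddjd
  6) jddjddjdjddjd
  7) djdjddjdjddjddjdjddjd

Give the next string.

Each term (from the third on) is the two preceding terms concatenated in order: term 3 = d·jd = djd.
Continuing: jddjddjdjddjd · djdjddjdjddjddjdjddjd gives term 8.

jddjddjdjddjddjdjddjdjddjddjdjddjd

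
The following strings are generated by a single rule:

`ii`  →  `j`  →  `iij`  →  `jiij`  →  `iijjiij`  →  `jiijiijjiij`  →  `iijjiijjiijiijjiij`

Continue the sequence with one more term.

jiijiijjiijiijjiijjiijiijjiij

From term 3 onward, concatenate the second-to-last term with the last: ii·j = iij, j·iij = jiij, …
The next term joins jiijiijjiij and iijjiijjiijiijjiij.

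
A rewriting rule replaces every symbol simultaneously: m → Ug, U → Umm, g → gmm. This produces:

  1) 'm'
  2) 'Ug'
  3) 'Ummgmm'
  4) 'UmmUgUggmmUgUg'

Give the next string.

φ(UmmUgUggmmUgUg) expands symbol-by-symbol to Umm Ug Ug Umm gmm Umm gmm gmm Ug Ug Umm gmm Umm gmm; joining the 14 pieces gives the next term.

UmmUgUgUmmgmmUmmgmmgmmUgUgUmmgmmUmmgmm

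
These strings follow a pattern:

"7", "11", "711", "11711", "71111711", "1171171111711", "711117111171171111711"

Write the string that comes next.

Each term (from the third on) is the two preceding terms concatenated in order: term 3 = 7·11 = 711.
So term 8 is 1171171111711·711117111171171111711.

1171171111711711117111171171111711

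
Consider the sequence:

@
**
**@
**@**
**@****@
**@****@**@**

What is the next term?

Each term (from the third on) is the previous term followed by the one before it: term 3 = **·@ = **@.
Continuing: **@****@**@** · **@****@ gives term 7.

**@****@**@****@****@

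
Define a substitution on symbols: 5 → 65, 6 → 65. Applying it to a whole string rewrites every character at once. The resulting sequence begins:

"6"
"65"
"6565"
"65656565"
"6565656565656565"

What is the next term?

65656565656565656565656565656565

Applying the rule to each of the 16 symbols of 6565656565656565 gives the pieces 65 65 65 65 65 65 65 65 65 65 65 65 65 65 65 65, which concatenate to the answer.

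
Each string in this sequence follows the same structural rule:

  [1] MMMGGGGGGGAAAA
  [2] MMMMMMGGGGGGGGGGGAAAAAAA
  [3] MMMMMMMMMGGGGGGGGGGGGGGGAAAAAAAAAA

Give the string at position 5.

MMMMMMMMMMMMMMMGGGGGGGGGGGGGGGGGGGGGGGAAAAAAAAAAAAAAAA

Term n consists of 3n M's, followed by 4n+3 G's, followed by 3n+1 A's (n = 1, 2, …).
Setting n = 5 gives 15, 23, 16 characters in each block.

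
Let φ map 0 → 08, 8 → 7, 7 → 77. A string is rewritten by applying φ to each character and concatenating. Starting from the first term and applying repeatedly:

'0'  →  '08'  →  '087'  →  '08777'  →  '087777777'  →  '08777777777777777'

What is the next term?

Applying the rule to each of the 17 symbols of 08777777777777777 gives the pieces 08 7 77 77 77 77 77 77 77 77 77 77 77 77 77 77 77, which concatenate to the answer.

087777777777777777777777777777777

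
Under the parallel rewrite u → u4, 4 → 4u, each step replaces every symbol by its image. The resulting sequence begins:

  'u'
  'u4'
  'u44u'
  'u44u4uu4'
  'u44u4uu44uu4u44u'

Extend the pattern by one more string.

u44u4uu44uu4u44u4uu4u44uu44u4uu4

Applying the rule to each of the 16 symbols of u44u4uu44uu4u44u gives the pieces u4 4u 4u u4 4u u4 u4 4u 4u u4 u4 4u u4 4u 4u u4, which concatenate to the answer.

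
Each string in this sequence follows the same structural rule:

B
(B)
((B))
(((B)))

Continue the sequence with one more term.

((((B))))

Every step adds ( to the front and ) to the end of the previous string.
So the next term is (·(((B)))·).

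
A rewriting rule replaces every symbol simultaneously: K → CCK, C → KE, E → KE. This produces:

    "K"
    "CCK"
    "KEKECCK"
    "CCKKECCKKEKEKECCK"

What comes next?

Rewriting the 17 symbols of CCKKECCKKEKEKECCK one by one yields KE KE CCK CCK KE KE KE CCK CCK KE CCK KE CCK KE KE KE CCK; concatenated:

KEKECCKCCKKEKEKECCKCCKKECCKKECCKKEKEKECCK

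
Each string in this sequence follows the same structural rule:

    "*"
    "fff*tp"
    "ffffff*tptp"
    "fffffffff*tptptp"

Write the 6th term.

s(k+1) = fff·s(k)·tp, so each term gains fff as a prefix and tp as a suffix.
From fffffffff*tptptp, 2 further steps: fffffffff*tptptp → ffffffffffff*tptptptp → (answer).

fffffffffffffff*tptptptptp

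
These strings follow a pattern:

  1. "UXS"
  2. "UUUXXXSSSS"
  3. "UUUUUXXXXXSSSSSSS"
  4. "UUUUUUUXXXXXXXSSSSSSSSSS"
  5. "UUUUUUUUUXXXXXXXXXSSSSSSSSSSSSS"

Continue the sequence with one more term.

UUUUUUUUUUUXXXXXXXXXXXSSSSSSSSSSSSSSSS

The n-th term is 2n-1 U's then 2n-1 X's then 3n-2 S's (n = 1, 2, …).
Setting n = 6 gives 11, 11, 16 characters in each block.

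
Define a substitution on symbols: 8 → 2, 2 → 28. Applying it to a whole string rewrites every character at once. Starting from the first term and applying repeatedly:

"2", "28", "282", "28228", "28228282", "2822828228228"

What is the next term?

282282822822828228282

Applying the rule to each of the 13 symbols of 2822828228228 gives the pieces 28 2 28 28 2 28 2 28 28 2 28 28 2, which concatenate to the answer.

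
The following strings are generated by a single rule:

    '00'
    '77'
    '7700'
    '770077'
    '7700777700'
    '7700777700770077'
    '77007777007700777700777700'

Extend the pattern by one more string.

This is a Fibonacci-style word recurrence s(k) = s(k−1)·s(k−2): e.g. 77·00 = 7700.
The next term joins 77007777007700777700777700 and 7700777700770077.

770077770077007777007777007700777700770077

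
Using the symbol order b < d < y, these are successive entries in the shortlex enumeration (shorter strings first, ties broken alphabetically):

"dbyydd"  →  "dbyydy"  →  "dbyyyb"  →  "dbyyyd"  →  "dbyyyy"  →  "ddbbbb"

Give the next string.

ddbbbd

The successor of ddbbbb increments the rightmost position that isn't already y and resets every position after it to b.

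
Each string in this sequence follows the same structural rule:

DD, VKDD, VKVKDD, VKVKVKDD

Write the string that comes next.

The strings grow by a fixed prefix VK each time.
So the next term is VK·VKVKVKDD.

VKVKVKVKDD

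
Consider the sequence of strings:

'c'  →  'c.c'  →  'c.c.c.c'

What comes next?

Each string is two copies of the previous one joined by '.'.
One more doubling of c.c.c.c gives the answer.

c.c.c.c.c.c.c.c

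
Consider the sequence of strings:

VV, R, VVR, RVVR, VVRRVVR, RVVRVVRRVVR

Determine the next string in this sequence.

VVRRVVRRVVRVVRRVVR

This is a Fibonacci-style word recurrence s(k) = s(k−2)·s(k−1): e.g. VV·R = VVR.
The next term joins VVRRVVR and RVVRVVRRVVR.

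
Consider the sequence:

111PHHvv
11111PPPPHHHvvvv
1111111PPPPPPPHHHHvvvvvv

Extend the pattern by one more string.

The n-th term is 2n+1 1's then 3n-2 P's then n+1 H's then 2n v's (n = 1, 2, …).
Setting n = 4 gives 9, 10, 5, 8 characters in each block.

111111111PPPPPPPPPPHHHHHvvvvvvvv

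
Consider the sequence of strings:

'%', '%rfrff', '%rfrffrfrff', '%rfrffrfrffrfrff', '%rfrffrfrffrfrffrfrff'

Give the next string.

Each term is the previous one with rfrff appended.
Applying this once more to %rfrffrfrffrfrffrfrff:

%rfrffrfrffrfrffrfrffrfrff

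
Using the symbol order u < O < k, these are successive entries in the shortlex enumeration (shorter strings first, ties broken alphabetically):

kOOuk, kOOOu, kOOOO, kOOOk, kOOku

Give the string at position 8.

Stepping forward 3 times from kOOku: kOOku → kOOkO → kOOkk, then the target.

kOkuu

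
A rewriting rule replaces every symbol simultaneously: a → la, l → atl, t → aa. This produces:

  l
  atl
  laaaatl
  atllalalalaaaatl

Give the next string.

Rewriting the 16 symbols of atllalalalaaaatl one by one yields la aa atl atl la atl la atl la atl la la la la aa atl; concatenated:

laaaatlatllaatllaatllaatllalalalaaaatl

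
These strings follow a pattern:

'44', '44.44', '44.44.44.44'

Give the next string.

s(k+1) = s(k)·.·s(k) — each term doubles the last with '.' between the halves.
Doubling 44.44.44.44 with '.' between the halves:

44.44.44.44.44.44.44.44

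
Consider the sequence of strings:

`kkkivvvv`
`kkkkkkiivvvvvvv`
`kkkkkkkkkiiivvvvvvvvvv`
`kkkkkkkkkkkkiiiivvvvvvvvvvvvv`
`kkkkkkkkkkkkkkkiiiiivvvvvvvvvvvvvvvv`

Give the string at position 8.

kkkkkkkkkkkkkkkkkkkkkkkkiiiiiiiivvvvvvvvvvvvvvvvvvvvvvvvv

Term n consists of 3n k's, followed by n i's, followed by 3n+1 v's (n = 1, 2, …).
At n = 8 the blocks have lengths 24, 8, 25.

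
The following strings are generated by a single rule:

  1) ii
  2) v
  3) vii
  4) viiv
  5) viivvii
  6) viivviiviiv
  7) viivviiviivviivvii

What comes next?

Each term (from the third on) is the previous term followed by the one before it: term 3 = v·ii = vii.
Continuing: viivviiviivviivvii · viivviiviiv gives term 8.

viivviiviivviivviiviivviiviiv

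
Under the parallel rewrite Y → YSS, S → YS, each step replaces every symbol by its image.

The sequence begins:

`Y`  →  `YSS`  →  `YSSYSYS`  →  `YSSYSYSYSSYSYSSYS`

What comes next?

Replace each of the 17 characters of YSSYSYSYSSYSYSSYS in place — YSS YS YS YSS YS YSS YS YSS YS YS YSS YS YSS YS YS YSS YS — and concatenate.

YSSYSYSYSSYSYSSYSYSSYSYSYSSYSYSSYSYSYSSYS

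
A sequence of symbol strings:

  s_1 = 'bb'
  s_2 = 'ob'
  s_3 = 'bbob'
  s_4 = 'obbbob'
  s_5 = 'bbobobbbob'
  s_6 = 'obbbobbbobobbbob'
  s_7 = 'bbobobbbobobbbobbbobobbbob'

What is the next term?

obbbobbbobobbbobbbobobbbobobbbobbbobobbbob

Each term (from the third on) is the two preceding terms concatenated in order: term 3 = bb·ob = bbob.
So term 8 is obbbobbbobobbbob·bbobobbbobobbbobbbobobbbob.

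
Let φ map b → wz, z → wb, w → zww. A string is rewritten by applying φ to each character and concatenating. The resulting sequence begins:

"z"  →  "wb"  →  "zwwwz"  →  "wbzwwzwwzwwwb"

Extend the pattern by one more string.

zwwwzwbzwwzwwwbzwwzwwwbzwwzwwzwwwz

Replace each of the 13 characters of wbzwwzwwzwwwb in place — zww wz wb zww zww wb zww zww wb zww zww zww wz — and concatenate.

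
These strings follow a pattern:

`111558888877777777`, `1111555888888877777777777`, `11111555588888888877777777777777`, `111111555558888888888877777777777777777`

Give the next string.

Reading off run lengths: 1 runs 3, 4, 5, 6; 5 runs 2, 3, 4, 5; 8 runs 5, 7, 9, 11; 7 runs 8, 11, 14, 17 — each is linear in n, where the shown terms are n = 3, 4, 5, 6.
At n = 7 the blocks have lengths 7, 6, 13, 20.

1111111555555888888888888877777777777777777777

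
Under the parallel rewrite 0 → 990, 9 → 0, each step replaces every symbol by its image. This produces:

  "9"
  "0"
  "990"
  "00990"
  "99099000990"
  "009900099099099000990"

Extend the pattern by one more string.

9909900099099099000990009900099099099000990

φ(009900099099099000990) expands symbol-by-symbol to 990 990 0 0 990 990 990 0 0 990 0 0 990 0 0 990 990 990 0 0 990; joining the 21 pieces gives the next term.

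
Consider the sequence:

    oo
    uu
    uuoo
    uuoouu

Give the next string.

uuoouuuuoo

Each term (from the third on) is the previous term followed by the one before it: term 3 = uu·oo = uuoo.
The next term joins uuoouu and uuoo.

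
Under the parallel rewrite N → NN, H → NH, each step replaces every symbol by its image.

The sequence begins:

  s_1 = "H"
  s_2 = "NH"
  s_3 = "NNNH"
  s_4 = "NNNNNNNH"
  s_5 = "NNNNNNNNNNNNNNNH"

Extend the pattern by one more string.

NNNNNNNNNNNNNNNNNNNNNNNNNNNNNNNH

Replace each of the 16 characters of NNNNNNNNNNNNNNNH in place — NN NN NN NN NN NN NN NN NN NN NN NN NN NN NN NH — and concatenate.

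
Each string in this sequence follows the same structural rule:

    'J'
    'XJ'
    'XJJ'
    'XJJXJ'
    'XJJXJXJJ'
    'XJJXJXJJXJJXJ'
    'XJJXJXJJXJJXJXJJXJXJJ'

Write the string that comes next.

This is a Fibonacci-style word recurrence s(k) = s(k−1)·s(k−2): e.g. XJ·J = XJJ.
The next term joins XJJXJXJJXJJXJXJJXJXJJ and XJJXJXJJXJJXJ.

XJJXJXJJXJJXJXJJXJXJJXJJXJXJJXJJXJ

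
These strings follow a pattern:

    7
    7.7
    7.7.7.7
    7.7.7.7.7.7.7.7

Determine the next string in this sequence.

Each string is two copies of the previous one joined by '.'.
Doubling 7.7.7.7.7.7.7.7 with '.' between the halves:

7.7.7.7.7.7.7.7.7.7.7.7.7.7.7.7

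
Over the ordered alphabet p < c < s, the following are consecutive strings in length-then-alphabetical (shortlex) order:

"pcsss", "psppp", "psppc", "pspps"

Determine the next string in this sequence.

Find the rightmost character of pspps below s, bump it to the next letter, and reset everything to its right to p.

pspcp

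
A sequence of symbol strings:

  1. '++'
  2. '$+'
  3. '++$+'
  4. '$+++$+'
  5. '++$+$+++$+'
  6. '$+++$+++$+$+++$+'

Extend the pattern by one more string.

++$+$+++$+$+++$+++$+$+++$+

From term 3 onward, concatenate the second-to-last term with the last: ++·$+ = ++$+, $+·++$+ = $+++$+, …
So term 7 is ++$+$+++$+·$+++$+++$+$+++$+.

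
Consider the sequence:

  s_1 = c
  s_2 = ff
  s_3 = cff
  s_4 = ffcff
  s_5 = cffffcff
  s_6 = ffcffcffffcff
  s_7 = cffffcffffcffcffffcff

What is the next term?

Each term (from the third on) is the two preceding terms concatenated in order: term 3 = c·ff = cff.
Continuing: ffcffcffffcff · cffffcffffcffcffffcff gives term 8.

ffcffcffffcffcffffcffffcffcffffcff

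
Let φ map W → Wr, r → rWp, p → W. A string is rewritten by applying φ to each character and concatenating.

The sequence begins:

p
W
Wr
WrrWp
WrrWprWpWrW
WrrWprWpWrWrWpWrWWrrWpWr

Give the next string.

Applying the rule to each of the 24 symbols of WrrWprWpWrWrWpWrWWrrWpWr gives the pieces Wr rWp rWp Wr W rWp Wr W Wr rWp Wr rWp Wr W Wr rWp Wr Wr rWp rWp Wr W Wr rWp, which concatenate to the answer.

WrrWprWpWrWrWpWrWWrrWpWrrWpWrWWrrWpWrWrrWprWpWrWWrrWp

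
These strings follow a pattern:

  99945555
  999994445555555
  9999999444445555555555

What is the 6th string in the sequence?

The n-th term is 2n+1 9's then 2n-1 4's then 3n+1 5's (n = 1, 2, …).
At n = 6 the blocks have lengths 13, 11, 19.

9999999999999444444444445555555555555555555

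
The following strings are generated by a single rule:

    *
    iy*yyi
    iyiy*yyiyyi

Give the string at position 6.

iyiyiyiyiy*yyiyyiyyiyyiyyi

s(k+1) = iy·s(k)·yyi, so each term gains iy as a prefix and yyi as a suffix.
From iyiy*yyiyyi, 3 further steps: iyiy*yyiyyi → iyiyiy*yyiyyiyyi → iyiyiyiy*yyiyyiyyiyyi → (answer).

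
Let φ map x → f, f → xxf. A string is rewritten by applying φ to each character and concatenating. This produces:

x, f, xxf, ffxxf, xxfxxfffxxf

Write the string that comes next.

Rewriting each symbol of xxfxxfffxxf: x→f, x→f, f→xxf, x→f, x→f, f→xxf, f→xxf, f→xxf, x→f, x→f, f→xxf, which concatenates to f f xxf f f xxf xxf xxf f f xxf.

ffxxfffxxfxxfxxfffxxf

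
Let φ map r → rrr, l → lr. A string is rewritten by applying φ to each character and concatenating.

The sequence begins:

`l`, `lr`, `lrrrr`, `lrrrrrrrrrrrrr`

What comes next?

Rewriting the 14 symbols of lrrrrrrrrrrrrr one by one yields lr rrr rrr rrr rrr rrr rrr rrr rrr rrr rrr rrr rrr rrr; concatenated:

lrrrrrrrrrrrrrrrrrrrrrrrrrrrrrrrrrrrrrrrr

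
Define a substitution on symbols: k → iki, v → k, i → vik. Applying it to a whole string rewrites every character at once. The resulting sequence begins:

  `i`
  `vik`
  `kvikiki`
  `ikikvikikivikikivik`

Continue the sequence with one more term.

Rewriting the 19 symbols of ikikvikikivikikivik one by one yields vik iki vik iki k vik iki vik iki vik k vik iki vik iki vik k vik iki; concatenated:

vikikivikikikvikikivikikivikkvikikivikikivikkvikiki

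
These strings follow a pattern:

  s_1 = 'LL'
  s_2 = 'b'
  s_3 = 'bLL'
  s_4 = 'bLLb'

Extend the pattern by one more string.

This is a Fibonacci-style word recurrence s(k) = s(k−1)·s(k−2): e.g. b·LL = bLL.
So term 5 is bLLb·bLL.

bLLbbLL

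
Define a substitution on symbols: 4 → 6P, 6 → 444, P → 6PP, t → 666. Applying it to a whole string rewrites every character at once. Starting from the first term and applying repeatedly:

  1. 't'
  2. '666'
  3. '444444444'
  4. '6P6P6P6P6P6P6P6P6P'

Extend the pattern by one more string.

Rewriting the 18 symbols of 6P6P6P6P6P6P6P6P6P one by one yields 444 6PP 444 6PP 444 6PP 444 6PP 444 6PP 444 6PP 444 6PP 444 6PP 444 6PP; concatenated:

4446PP4446PP4446PP4446PP4446PP4446PP4446PP4446PP4446PP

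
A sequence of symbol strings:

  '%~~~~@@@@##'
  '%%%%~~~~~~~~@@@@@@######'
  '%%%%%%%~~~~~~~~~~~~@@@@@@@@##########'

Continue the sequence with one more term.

The n-th term is 3n-2 %'s then 4n ~'s then 2n+2 @'s then 4n-2 #'s (n = 1, 2, …).
At n = 4 the blocks have lengths 10, 16, 10, 14.

%%%%%%%%%%~~~~~~~~~~~~~~~~@@@@@@@@@@##############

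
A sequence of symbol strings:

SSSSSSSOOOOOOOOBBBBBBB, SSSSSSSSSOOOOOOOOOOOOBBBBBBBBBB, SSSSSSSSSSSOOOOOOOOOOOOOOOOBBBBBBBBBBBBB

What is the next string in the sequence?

SSSSSSSSSSSSSOOOOOOOOOOOOOOOOOOOOBBBBBBBBBBBBBBBB

Reading off run lengths: S runs 7, 9, 11; O runs 8, 12, 16; B runs 7, 10, 13 — each is linear in n, where the shown terms are n = 2, 3, 4.
Setting n = 5 gives 13, 20, 16 characters in each block.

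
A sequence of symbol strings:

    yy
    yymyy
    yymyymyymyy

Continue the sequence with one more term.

yymyymyymyymyymyymyymyy

Every step duplicates the string with 'm' between the halves.
One more doubling of yymyymyymyy gives the answer.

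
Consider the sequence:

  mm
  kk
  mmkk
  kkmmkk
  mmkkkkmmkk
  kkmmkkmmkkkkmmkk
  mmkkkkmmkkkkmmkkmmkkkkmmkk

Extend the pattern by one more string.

kkmmkkmmkkkkmmkkmmkkkkmmkkkkmmkkmmkkkkmmkk

From term 3 onward, concatenate the second-to-last term with the last: mm·kk = mmkk, kk·mmkk = kkmmkk, …
The next term joins kkmmkkmmkkkkmmkk and mmkkkkmmkkkkmmkkmmkkkkmmkk.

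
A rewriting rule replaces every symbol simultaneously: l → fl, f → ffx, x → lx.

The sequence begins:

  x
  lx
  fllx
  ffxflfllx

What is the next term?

ffxffxlxffxflffxflfllx

Rewriting each symbol of ffxflfllx: f→ffx, f→ffx, x→lx, f→ffx, l→fl, f→ffx, l→fl, l→fl, x→lx, which concatenates to ffx ffx lx ffx fl ffx fl fl lx.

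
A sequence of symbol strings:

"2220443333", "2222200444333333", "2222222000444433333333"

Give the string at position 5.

Reading off run lengths: 2 runs 3, 5, 7; 0 runs 1, 2, 3; 4 runs 2, 3, 4; 3 runs 4, 6, 8 — each is linear in n (n = 1, 2, …).
For term 5, n = 5, so the run lengths are 11, 5, 6, 12.

2222222222200000444444333333333333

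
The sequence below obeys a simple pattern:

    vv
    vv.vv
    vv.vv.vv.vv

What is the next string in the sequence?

vv.vv.vv.vv.vv.vv.vv.vv

s(k+1) = s(k)·.·s(k) — each term doubles the last with '.' between the halves.
One more doubling of vv.vv.vv.vv gives the answer.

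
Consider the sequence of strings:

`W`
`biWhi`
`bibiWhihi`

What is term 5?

Every step adds bi to the front and hi to the end of the previous string.
From bibiWhihi, 2 further steps: bibiWhihi → bibibiWhihihi → (answer).

bibibibiWhihihihi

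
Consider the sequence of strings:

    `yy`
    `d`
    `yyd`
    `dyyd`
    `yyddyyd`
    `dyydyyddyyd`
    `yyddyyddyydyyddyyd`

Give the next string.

dyydyyddyydyyddyyddyydyyddyyd

From term 3 onward, concatenate the second-to-last term with the last: yy·d = yyd, d·yyd = dyyd, …
So term 8 is dyydyyddyyd·yyddyyddyydyyddyyd.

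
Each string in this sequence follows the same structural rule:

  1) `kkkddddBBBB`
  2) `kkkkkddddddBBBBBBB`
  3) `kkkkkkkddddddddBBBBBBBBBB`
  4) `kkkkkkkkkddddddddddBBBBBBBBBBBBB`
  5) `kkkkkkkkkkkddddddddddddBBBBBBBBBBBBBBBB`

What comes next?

kkkkkkkkkkkkkddddddddddddddBBBBBBBBBBBBBBBBBBB

Reading off run lengths: k runs 3, 5, 7, 9, 11; d runs 4, 6, 8, 10, 12; B runs 4, 7, 10, 13, 16 — each is linear in n, where the shown terms are n = 2, 3, 4, 5, 6.
At n = 7 the blocks have lengths 13, 14, 19.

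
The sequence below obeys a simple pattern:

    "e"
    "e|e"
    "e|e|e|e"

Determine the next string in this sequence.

Each string is two copies of the previous one joined by '|'.
One more doubling of e|e|e|e gives the answer.

e|e|e|e|e|e|e|e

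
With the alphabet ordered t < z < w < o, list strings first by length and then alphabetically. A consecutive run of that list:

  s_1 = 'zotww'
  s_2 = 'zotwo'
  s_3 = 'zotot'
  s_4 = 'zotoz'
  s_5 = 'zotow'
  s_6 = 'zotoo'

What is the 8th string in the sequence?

Advancing 2 positions from zotoo through zotoo → zoztt reaches term 8.

zoztz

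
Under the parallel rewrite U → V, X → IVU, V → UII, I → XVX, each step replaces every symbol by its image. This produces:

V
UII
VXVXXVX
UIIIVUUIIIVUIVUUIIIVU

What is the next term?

Applying the rule to each of the 21 symbols of UIIIVUUIIIVUIVUUIIIVU gives the pieces V XVX XVX XVX UII V V XVX XVX XVX UII V XVX UII V V XVX XVX XVX UII V, which concatenate to the answer.

VXVXXVXXVXUIIVVXVXXVXXVXUIIVXVXUIIVVXVXXVXXVXUIIV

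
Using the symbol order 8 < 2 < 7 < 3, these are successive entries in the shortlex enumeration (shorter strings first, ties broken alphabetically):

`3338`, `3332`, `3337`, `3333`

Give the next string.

88888

3333 is the last string of length 4, so the next is the first of length 5: 8 repeated 5 times.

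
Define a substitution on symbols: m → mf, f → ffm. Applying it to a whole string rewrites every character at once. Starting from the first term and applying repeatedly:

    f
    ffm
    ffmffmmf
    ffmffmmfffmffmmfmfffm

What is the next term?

Rewriting the 21 symbols of ffmffmmfffmffmmfmfffm one by one yields ffm ffm mf ffm ffm mf mf ffm ffm ffm mf ffm ffm mf mf ffm mf ffm ffm ffm mf; concatenated:

ffmffmmfffmffmmfmfffmffmffmmfffmffmmfmfffmmfffmffmffmmf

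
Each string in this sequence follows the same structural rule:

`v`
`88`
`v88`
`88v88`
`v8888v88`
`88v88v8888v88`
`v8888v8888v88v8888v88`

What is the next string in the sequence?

88v88v8888v88v8888v8888v88v8888v88

This is a Fibonacci-style word recurrence s(k) = s(k−2)·s(k−1): e.g. v·88 = v88.
So term 8 is 88v88v8888v88·v8888v8888v88v8888v88.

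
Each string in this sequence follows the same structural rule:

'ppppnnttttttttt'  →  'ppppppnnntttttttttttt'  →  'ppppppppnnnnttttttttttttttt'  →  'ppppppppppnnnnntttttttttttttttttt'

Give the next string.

ppppppppppppnnnnnnttttttttttttttttttttt

The n-th term is 2n p's then n n's then 3n+3 t's, where the shown terms are n = 2, 3, 4, 5.
For the next term, n = 6, so the run lengths are 12, 6, 21.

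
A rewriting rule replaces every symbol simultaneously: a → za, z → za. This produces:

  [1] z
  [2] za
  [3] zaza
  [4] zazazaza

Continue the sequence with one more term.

zazazazazazazaza

Expanding zazazaza: z→za, a→za, z→za, a→za, z→za, a→za, z→za, a→za. Concatenated: za za za za za za za za.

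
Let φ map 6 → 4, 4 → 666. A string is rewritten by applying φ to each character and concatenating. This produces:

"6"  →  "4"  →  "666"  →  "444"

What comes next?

666666666

Expanding 444: 4→666, 4→666, 4→666. Concatenated: 666 666 666.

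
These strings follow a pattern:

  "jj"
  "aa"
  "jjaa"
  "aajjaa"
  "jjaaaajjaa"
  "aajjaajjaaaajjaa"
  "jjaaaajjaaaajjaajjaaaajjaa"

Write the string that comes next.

Each term (from the third on) is the two preceding terms concatenated in order: term 3 = jj·aa = jjaa.
So term 8 is aajjaajjaaaajjaa·jjaaaajjaaaajjaajjaaaajjaa.

aajjaajjaaaajjaajjaaaajjaaaajjaajjaaaajjaa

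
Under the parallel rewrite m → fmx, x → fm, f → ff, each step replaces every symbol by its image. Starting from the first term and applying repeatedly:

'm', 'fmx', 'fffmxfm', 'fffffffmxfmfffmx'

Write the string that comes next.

Rewriting the 16 symbols of fffffffmxfmfffmx one by one yields ff ff ff ff ff ff ff fmx fm ff fmx ff ff ff fmx fm; concatenated:

fffffffffffffffmxfmfffmxfffffffmxfm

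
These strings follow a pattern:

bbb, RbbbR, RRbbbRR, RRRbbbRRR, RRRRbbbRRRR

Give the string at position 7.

RRRRRRbbbRRRRRR

Each term wraps the previous one in R on the left and R on the right.
From RRRRbbbRRRR, 2 further steps: RRRRbbbRRRR → RRRRRbbbRRRRR → (answer).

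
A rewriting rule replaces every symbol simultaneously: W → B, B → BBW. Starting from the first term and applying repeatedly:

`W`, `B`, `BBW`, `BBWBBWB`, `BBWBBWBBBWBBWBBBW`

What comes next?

Rewriting the 17 symbols of BBWBBWBBBWBBWBBBW one by one yields BBW BBW B BBW BBW B BBW BBW BBW B BBW BBW B BBW BBW BBW B; concatenated:

BBWBBWBBBWBBWBBBWBBWBBWBBBWBBWBBBWBBWBBWB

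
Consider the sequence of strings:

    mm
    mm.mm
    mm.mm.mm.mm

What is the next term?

Each string is two copies of the previous one joined by '.'.
One more doubling of mm.mm.mm.mm gives the answer.

mm.mm.mm.mm.mm.mm.mm.mm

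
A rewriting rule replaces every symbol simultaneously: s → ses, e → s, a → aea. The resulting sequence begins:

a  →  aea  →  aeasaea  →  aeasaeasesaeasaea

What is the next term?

aeasaeasesaeasaeasesssesaeasaeasesaeasaea

Replace each of the 17 characters of aeasaeasesaeasaea in place — aea s aea ses aea s aea ses s ses aea s aea ses aea s aea — and concatenate.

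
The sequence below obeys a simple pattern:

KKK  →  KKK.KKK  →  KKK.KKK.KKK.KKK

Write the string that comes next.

KKK.KKK.KKK.KKK.KKK.KKK.KKK.KKK

Each string is two copies of the previous one joined by '.'.
So the next term is two copies of KKK.KKK.KKK.KKK with '.' between the halves.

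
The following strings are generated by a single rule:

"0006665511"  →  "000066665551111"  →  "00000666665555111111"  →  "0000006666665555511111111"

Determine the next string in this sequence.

Term n consists of n+2 0's, followed by n+2 6's, followed by n+1 5's, followed by 2n 1's (n = 1, 2, …).
At n = 5 the blocks have lengths 7, 7, 6, 10.

000000066666665555551111111111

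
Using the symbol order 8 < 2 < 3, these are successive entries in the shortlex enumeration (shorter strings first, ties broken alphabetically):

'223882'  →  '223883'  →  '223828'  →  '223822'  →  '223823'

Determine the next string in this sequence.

223838

Find the rightmost character of 223823 below 3, bump it to the next letter, and reset everything to its right to 8.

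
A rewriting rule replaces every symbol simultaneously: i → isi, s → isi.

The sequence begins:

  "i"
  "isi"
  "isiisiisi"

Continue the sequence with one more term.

Rewriting each symbol of isiisiisi: i→isi, s→isi, i→isi, i→isi, s→isi, i→isi, i→isi, s→isi, i→isi, which concatenates to isi isi isi isi isi isi isi isi isi.

isiisiisiisiisiisiisiisiisi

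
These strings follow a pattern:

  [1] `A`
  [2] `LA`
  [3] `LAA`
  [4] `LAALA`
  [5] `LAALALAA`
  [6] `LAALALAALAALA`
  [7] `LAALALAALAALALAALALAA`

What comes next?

This is a Fibonacci-style word recurrence s(k) = s(k−1)·s(k−2): e.g. LA·A = LAA.
So term 8 is LAALALAALAALALAALALAA·LAALALAALAALA.

LAALALAALAALALAALALAALAALALAALAALA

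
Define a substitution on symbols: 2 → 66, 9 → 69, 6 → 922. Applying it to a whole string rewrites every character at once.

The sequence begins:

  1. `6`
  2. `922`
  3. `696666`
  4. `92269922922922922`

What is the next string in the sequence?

69666692269696666696666696666696666

Applying the rule to each of the 17 symbols of 92269922922922922 gives the pieces 69 66 66 922 69 69 66 66 69 66 66 69 66 66 69 66 66, which concatenate to the answer.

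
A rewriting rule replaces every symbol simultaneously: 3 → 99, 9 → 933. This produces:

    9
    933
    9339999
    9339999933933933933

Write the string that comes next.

Rewriting the 19 symbols of 9339999933933933933 one by one yields 933 99 99 933 933 933 933 933 99 99 933 99 99 933 99 99 933 99 99; concatenated:

93399999339339339339339999933999993399999339999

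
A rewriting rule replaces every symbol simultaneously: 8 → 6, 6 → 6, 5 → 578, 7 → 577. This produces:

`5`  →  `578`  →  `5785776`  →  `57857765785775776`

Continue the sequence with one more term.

Rewriting the 17 symbols of 57857765785775776 one by one yields 578 577 6 578 577 577 6 578 577 6 578 577 577 578 577 577 6; concatenated:

5785776578577577657857765785775775785775776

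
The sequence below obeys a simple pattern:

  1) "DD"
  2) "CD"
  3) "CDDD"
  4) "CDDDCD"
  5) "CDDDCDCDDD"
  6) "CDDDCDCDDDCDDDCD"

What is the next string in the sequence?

CDDDCDCDDDCDDDCDCDDDCDCDDD

This is a Fibonacci-style word recurrence s(k) = s(k−1)·s(k−2): e.g. CD·DD = CDDD.
The next term joins CDDDCDCDDDCDDDCD and CDDDCDCDDD.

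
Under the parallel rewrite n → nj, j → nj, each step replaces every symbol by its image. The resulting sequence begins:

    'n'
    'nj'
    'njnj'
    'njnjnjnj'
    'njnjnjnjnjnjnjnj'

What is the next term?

Rewriting the 16 symbols of njnjnjnjnjnjnjnj one by one yields nj nj nj nj nj nj nj nj nj nj nj nj nj nj nj nj; concatenated:

njnjnjnjnjnjnjnjnjnjnjnjnjnjnjnj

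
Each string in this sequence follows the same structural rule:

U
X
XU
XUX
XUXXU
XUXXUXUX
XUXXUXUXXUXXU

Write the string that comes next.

XUXXUXUXXUXXUXUXXUXUX

This is a Fibonacci-style word recurrence s(k) = s(k−1)·s(k−2): e.g. X·U = XU.
The next term joins XUXXUXUXXUXXU and XUXXUXUX.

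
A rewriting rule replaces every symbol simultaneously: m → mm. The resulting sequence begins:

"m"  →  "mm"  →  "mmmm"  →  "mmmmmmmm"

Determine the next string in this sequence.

mmmmmmmmmmmmmmmm

Rewriting each symbol of mmmmmmmm: m→mm, m→mm, m→mm, m→mm, m→mm, m→mm, m→mm, m→mm, which concatenates to mm mm mm mm mm mm mm mm.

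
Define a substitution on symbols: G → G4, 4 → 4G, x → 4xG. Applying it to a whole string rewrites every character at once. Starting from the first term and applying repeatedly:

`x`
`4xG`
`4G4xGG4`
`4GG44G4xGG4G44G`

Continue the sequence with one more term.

Replace each of the 15 characters of 4GG44G4xGG4G44G in place — 4G G4 G4 4G 4G G4 4G 4xG G4 G4 4G G4 4G 4G G4 — and concatenate.

4GG4G44G4GG44G4xGG4G44GG44G4GG4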